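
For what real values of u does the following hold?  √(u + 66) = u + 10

u = -2

Square both sides: u + 66 = (u + 10)².
Expand and rearrange: u² + 19u + 34 = 0.
Solving gives u = -2 or u = -17.
Check each candidate in the original equation:
  u = -2: √(64) = 8, while u + 10 = 8 — valid.
  u = -17: √(49) = 7, while u + 10 = -7 — extraneous.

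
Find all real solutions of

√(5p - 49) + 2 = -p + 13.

Isolate the radical: √(5p - 49) = -p + 11.
Square both sides: 5p - 49 = (-p + 11)².
Expand and rearrange: p² - 27p + 170 = 0.
Solving gives p = 17 or p = 10.
Check each candidate in the original equation:
  p = 17: √(36) = 6, while -p + 11 = -6 — extraneous.
  p = 10: √(1) = 1, while -p + 11 = 1 — valid.

p = 10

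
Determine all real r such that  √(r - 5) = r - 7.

r = 9

Square both sides: r - 5 = (r - 7)².
Expand and rearrange: r² - 15r + 54 = 0.
Solving gives r = 9 or r = 6.
Check each candidate in the original equation:
  r = 9: √(4) = 2, while r - 7 = 2 — valid.
  r = 6: √(1) = 1, while r - 7 = -1 — extraneous.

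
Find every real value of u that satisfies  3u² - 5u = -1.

u = 0.2324 or u = 1.4343

Rearrange to standard form: 3u² - 5u + 1 = 0.
Discriminant: (-5)² − 4·3·1 = 13.
Quadratic formula: u = (5 ± √13) / 6.
So u = √(13)/6 + 5/6 ≈ 1.4343 or u = 5/6 - √(13)/6 ≈ 0.2324.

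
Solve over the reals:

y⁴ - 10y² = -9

y = -3 or y = -1 or y = 1 or y = 3

Let u = y². The equation becomes u² - 10u + 9 = 0.
Factor: (u - 1)(u - 9) = 0, so u = 1 or u = 9.
y² = 1 gives y = ±1.
y² = 9 gives y = ±3.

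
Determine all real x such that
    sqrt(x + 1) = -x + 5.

Square both sides: x + 1 = (-x + 5)^2.
Expand and rearrange: x^2 - 11x + 24 = 0.
Solving gives x = 8 or x = 3.
Check each candidate in the original equation:
  x = 8: sqrt(9) = 3, while -x + 5 = -3 — extraneous.
  x = 3: sqrt(4) = 2, while -x + 5 = 2 — valid.

x = 3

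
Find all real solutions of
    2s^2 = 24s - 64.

Bring every term to one side: 2s^2 - 24s + 64 = 0.
Factor: 2(s - 8)(s - 4) = 0.
So s = 8 or s = 4.

s = 4 or s = 8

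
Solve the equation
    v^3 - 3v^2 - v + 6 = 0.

v = -1.3028 or v = 2 or v = 2.3028

Possible rational roots are divisors of 6. Testing v = 2 gives 0, so (v - 2) is a factor.
Divide: v^3 - 3v^2 - v + 6 = (v - 2)(v^2 - v - 3).
Apply the quadratic formula to v^2 - v - 3 = 0: v = (1 +/- sqrt(13))/2, i.e. v ~= 2.3028 or v ~= -1.3028.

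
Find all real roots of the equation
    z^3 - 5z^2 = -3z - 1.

z = -0.2361 or z = 1 or z = 4.2361

Rearrange: z^3 - 5z^2 + 3z + 1 = 0.
Possible rational roots are divisors of 1. Testing z = 1 gives 0, so (z - 1) is a factor.
Divide: z^3 - 5z^2 + 3z + 1 = (z - 1)(z^2 - 4z - 1).
Apply the quadratic formula to z^2 - 4z - 1 = 0: z = (4 +/- sqrt(20))/2, i.e. z ~= 4.2361 or z ~= -0.2361.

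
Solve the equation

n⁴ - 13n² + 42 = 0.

n = -2.6458 or n = -2.4495 or n = 2.4495 or n = 2.6458

Let u = n². The equation becomes u² - 13u + 42 = 0.
Factor: (u - 7)(u - 6) = 0, so u = 7 or u = 6.
n² = 7 gives n = ±√(7) ≈ ±2.6458.
n² = 6 gives n = ±√(6) ≈ ±2.4495.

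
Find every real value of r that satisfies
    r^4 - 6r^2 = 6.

r = -2.6216 or r = 2.6216

Let u = r^2. The equation becomes u^2 - 6u - 6 = 0.
By the quadratic formula, u = 3 + sqrt(15) or u = 3 - sqrt(15).
r^2 = 3 + sqrt(15) gives r = +/-sqrt(3 + sqrt(15)) ~= +/-2.6216.
r^2 = 3 - sqrt(15) < 0 has no real solution.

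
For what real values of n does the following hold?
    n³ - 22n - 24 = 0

Possible rational roots are divisors of -24. Testing n = -4 gives 0, so (n + 4) is a factor.
Divide: n³ - 22n - 24 = (n + 4)(n² - 4n - 6).
Apply the quadratic formula to n² - 4n - 6 = 0: n = (4 ± √40)/2, i.e. n ≈ 5.1623 or n ≈ -1.1623.

n = -4 or n = -1.1623 or n = 5.1623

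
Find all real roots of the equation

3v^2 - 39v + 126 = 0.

Factor: 3(v - 6)(v - 7) = 0.
So v = 6 or v = 7.

v = 6 or v = 7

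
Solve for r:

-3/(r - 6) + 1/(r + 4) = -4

Multiply both sides by (r - 6)(r + 4):
-3(r + 4) + (r - 6) = -4(r - 6)(r + 4).
Expand and collect terms: -4r² + 10r + 114 = 0.
By the quadratic formula, r = (-10 ± √1924) / -8, so r ≈ -4.2329 or r ≈ 6.7329.
Neither value makes a denominator zero (r ≠ 6, r ≠ -4), so both are valid.

r = -4.2329 or r = 6.7329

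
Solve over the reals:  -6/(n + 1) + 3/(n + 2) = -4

n = -2.3561 or n = 0.1061

Multiply both sides by (n + 1)(n + 2):
-6(n + 2) + 3(n + 1) = -4(n + 1)(n + 2).
Expand and collect terms: -4n^2 - 9n + 1 = 0.
By the quadratic formula, n = (9 +/- sqrt(97)) / -8, so n ~= -2.3561 or n ~= 0.1061.
Neither value makes a denominator zero (n != -1, n != -2), so both are valid.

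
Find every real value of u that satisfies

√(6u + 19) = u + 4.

u = -3 or u = 1

Square both sides: 6u + 19 = (u + 4)².
Expand and rearrange: u² + 2u - 3 = 0.
Solving gives u = 1 or u = -3.
Check each candidate in the original equation:
  u = 1: √(25) = 5, while u + 4 = 5 — valid.
  u = -3: √(1) = 1, while u + 4 = 1 — valid.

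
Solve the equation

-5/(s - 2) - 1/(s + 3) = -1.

Multiply both sides by (s - 2)(s + 3):
-5(s + 3) - (s - 2) = -(s - 2)(s + 3).
Expand and collect terms: -s² + 5s + 19 = 0.
By the quadratic formula, s = (-5 ± √101) / -2, so s ≈ -2.5249 or s ≈ 7.5249.
Neither value makes a denominator zero (s ≠ 2, s ≠ -3), so both are valid.

s = -2.5249 or s = 7.5249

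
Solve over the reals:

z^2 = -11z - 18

Bring every term to one side: z^2 + 11z + 18 = 0.
Factor: (z + 2)(z + 9) = 0.
So z = -2 or z = -9.

z = -9 or z = -2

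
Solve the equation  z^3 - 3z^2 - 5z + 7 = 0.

z = -1.8284 or z = 1 or z = 3.8284

Possible rational roots are divisors of 7. Testing z = 1 gives 0, so (z - 1) is a factor.
Divide: z^3 - 3z^2 - 5z + 7 = (z - 1)(z^2 - 2z - 7).
Apply the quadratic formula to z^2 - 2z - 7 = 0: z = (2 +/- sqrt(32))/2, i.e. z ~= 3.8284 or z ~= -1.8284.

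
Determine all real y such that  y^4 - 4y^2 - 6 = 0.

y = -2.2721 or y = 2.2721

Let u = y^2. The equation becomes u^2 - 4u - 6 = 0.
By the quadratic formula, u = 2 + sqrt(10) or u = 2 - sqrt(10).
y^2 = 2 + sqrt(10) gives y = +/-sqrt(2 + sqrt(10)) ~= +/-2.2721.
y^2 = 2 - sqrt(10) < 0 has no real solution.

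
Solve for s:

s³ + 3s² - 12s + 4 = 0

Possible rational roots are divisors of 4. Testing s = 2 gives 0, so (s - 2) is a factor.
Divide: s³ + 3s² - 12s + 4 = (s - 2)(s² + 5s - 2).
Apply the quadratic formula to s² + 5s - 2 = 0: s = (-5 ± √33)/2, i.e. s ≈ 0.3723 or s ≈ -5.3723.

s = -5.3723 or s = 0.3723 or s = 2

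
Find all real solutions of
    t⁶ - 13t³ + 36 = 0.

t = 1.5874 or t = 2.0801

Let u = t³. The equation becomes u² - 13u + 36 = 0.
Factor: (u - 9)(u - 4) = 0, so u = 9 or u = 4.
t³ = 9 gives t = ∛(9) ≈ 2.0801.
t³ = 4 gives t = ∛(4) ≈ 1.5874.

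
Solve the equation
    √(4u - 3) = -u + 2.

u = 1

Square both sides: 4u - 3 = (-u + 2)².
Expand and rearrange: u² - 8u + 7 = 0.
Solving gives u = 7 or u = 1.
Check each candidate in the original equation:
  u = 7: √(25) = 5, while -u + 2 = -5 — extraneous.
  u = 1: √(1) = 1, while -u + 2 = 1 — valid.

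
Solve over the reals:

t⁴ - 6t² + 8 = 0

Let u = t². The equation becomes u² - 6u + 8 = 0.
Factor: (u - 4)(u - 2) = 0, so u = 4 or u = 2.
t² = 4 gives t = ±2.
t² = 2 gives t = ±√(2) ≈ ±1.4142.

t = -2 or t = -1.4142 or t = 1.4142 or t = 2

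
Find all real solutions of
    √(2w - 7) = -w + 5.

Square both sides: 2w - 7 = (-w + 5)².
Expand and rearrange: w² - 12w + 32 = 0.
Solving gives w = 8 or w = 4.
Check each candidate in the original equation:
  w = 8: √(9) = 3, while -w + 5 = -3 — extraneous.
  w = 4: √(1) = 1, while -w + 5 = 1 — valid.

w = 4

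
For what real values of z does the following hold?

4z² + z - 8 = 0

z = -1.5447 or z = 1.2947

Discriminant: (1)² − 4·4·(-8) = 129.
Quadratic formula: z = (-1 ± √129) / 8.
So z = -1/8 + √(129)/8 ≈ 1.2947 or z = -√(129)/8 - 1/8 ≈ -1.5447.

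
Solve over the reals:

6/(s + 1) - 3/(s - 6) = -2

s = -3.5944 or s = 7.0944

Multiply both sides by (s + 1)(s - 6):
6(s - 6) - 3(s + 1) = -2(s + 1)(s - 6).
Expand and collect terms: -2s² + 7s + 51 = 0.
By the quadratic formula, s = (-7 ± √457) / -4, so s ≈ -3.5944 or s ≈ 7.0944.
Neither value makes a denominator zero (s ≠ -1, s ≠ 6), so both are valid.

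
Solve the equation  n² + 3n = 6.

Rearrange to standard form: n² + 3n - 6 = 0.
Discriminant: (3)² − 4·1·(-6) = 33.
Quadratic formula: n = (-3 ± √33) / 2.
So n = -3/2 + √(33)/2 ≈ 1.3723 or n = -√(33)/2 - 3/2 ≈ -4.3723.

n = -4.3723 or n = 1.3723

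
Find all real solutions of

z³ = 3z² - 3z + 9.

z = 3

Rearrange: z³ - 3z² + 3z - 9 = 0.
Possible rational roots are divisors of -9. Testing z = 3 gives 0, so (z - 3) is a factor.
Divide: z³ - 3z² + 3z - 9 = (z - 3)(z² + 3).
The quadratic z² + 3 has discriminant -12 < 0, so no further real roots.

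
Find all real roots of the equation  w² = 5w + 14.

w = -2 or w = 7

Bring every term to one side: w² - 5w - 14 = 0.
Factor: (w + 2)(w - 7) = 0.
So w = -2 or w = 7.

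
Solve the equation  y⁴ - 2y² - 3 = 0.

y = -1.7321 or y = 1.7321

Let u = y². The equation becomes u² - 2u - 3 = 0.
Factor: (u - 3)(u + 1) = 0, so u = 3 or u = -1.
y² = 3 gives y = ±√(3) ≈ ±1.7321.
y² = -1 < 0 has no real solution.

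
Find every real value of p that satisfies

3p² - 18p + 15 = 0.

p = 1 or p = 5

Factor: 3(p - 1)(p - 5) = 0.
So p = 1 or p = 5.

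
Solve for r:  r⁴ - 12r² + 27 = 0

Let u = r². The equation becomes u² - 12u + 27 = 0.
Factor: (u - 3)(u - 9) = 0, so u = 3 or u = 9.
r² = 3 gives r = ±√(3) ≈ ±1.7321.
r² = 9 gives r = ±3.

r = -3 or r = -1.7321 or r = 1.7321 or r = 3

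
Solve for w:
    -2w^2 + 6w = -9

w = -1.0981 or w = 4.0981

Rearrange to standard form: -2w^2 + 6w + 9 = 0.
Discriminant: (6)^2 - 4*(-2)*9 = 108.
Quadratic formula: w = (-6 +/- sqrt(108)) / (-4).
So w = 3/2 - 3*sqrt(3)/2 ~= -1.0981 or w = 3/2 + 3*sqrt(3)/2 ~= 4.0981.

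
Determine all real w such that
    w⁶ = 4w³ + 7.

Let u = w³. The equation becomes u² - 4u - 7 = 0.
By the quadratic formula, u = 2 + √(11) or u = 2 - √(11).
w³ = 2 + √(11) gives w = ∛(2 + √(11)) ≈ 1.7453.
w³ = 2 - √(11) gives w = -∛(-2 + √(11)) ≈ -1.096.

w = -1.096 or w = 1.7453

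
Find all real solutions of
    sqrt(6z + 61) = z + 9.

Square both sides: 6z + 61 = (z + 9)^2.
Expand and rearrange: z^2 + 12z + 20 = 0.
Solving gives z = -2 or z = -10.
Check each candidate in the original equation:
  z = -2: sqrt(49) = 7, while z + 9 = 7 — valid.
  z = -10: sqrt(1) = 1, while z + 9 = -1 — extraneous.

z = -2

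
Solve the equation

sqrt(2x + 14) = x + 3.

x = 1

Square both sides: 2x + 14 = (x + 3)^2.
Expand and rearrange: x^2 + 4x - 5 = 0.
Solving gives x = 1 or x = -5.
Check each candidate in the original equation:
  x = 1: sqrt(16) = 4, while x + 3 = 4 — valid.
  x = -5: sqrt(4) = 2, while x + 3 = -2 — extraneous.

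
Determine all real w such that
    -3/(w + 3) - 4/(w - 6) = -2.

w = -1.8059 or w = 8.3059

Multiply both sides by (w + 3)(w - 6):
-3(w - 6) - 4(w + 3) = -2(w + 3)(w - 6).
Expand and collect terms: -2w^2 + 13w + 30 = 0.
By the quadratic formula, w = (-13 +/- sqrt(409)) / -4, so w ~= -1.8059 or w ~= 8.3059.
Neither value makes a denominator zero (w != -3, w != 6), so both are valid.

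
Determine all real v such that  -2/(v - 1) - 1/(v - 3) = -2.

v = 1.7192 or v = 3.7808

Multiply both sides by (v - 1)(v - 3):
-2(v - 3) - (v - 1) = -2(v - 1)(v - 3).
Expand and collect terms: -2v² + 11v - 13 = 0.
By the quadratic formula, v = (-11 ± √17) / -4, so v ≈ 1.7192 or v ≈ 3.7808.
Neither value makes a denominator zero (v ≠ 1, v ≠ 3), so both are valid.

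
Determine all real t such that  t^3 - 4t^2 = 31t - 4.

Rearrange: t^3 - 4t^2 - 31t + 4 = 0.
Possible rational roots are divisors of 4. Testing t = -4 gives 0, so (t + 4) is a factor.
Divide: t^3 - 4t^2 - 31t + 4 = (t + 4)(t^2 - 8t + 1).
Apply the quadratic formula to t^2 - 8t + 1 = 0: t = (8 +/- sqrt(60))/2, i.e. t ~= 7.873 or t ~= 0.127.

t = -4 or t = 0.127 or t = 7.873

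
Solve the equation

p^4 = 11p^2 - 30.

Let u = p^2. The equation becomes u^2 - 11u + 30 = 0.
Factor: (u - 5)(u - 6) = 0, so u = 5 or u = 6.
p^2 = 5 gives p = +/-sqrt(5) ~= +/-2.2361.
p^2 = 6 gives p = +/-sqrt(6) ~= +/-2.4495.

p = -2.4495 or p = -2.2361 or p = 2.2361 or p = 2.4495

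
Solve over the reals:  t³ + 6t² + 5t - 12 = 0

Possible rational roots are divisors of -12. Testing t = 1 gives 0, so (t - 1) is a factor.
Divide: t³ + 6t² + 5t - 12 = (t - 1)(t² + 7t + 12).
Factor the quadratic: t = -3 or t = -4.

t = -4 or t = -3 or t = 1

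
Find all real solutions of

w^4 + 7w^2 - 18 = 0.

w = -1.4142 or w = 1.4142

Let u = w^2. The equation becomes u^2 + 7u - 18 = 0.
Factor: (u - 2)(u + 9) = 0, so u = 2 or u = -9.
w^2 = 2 gives w = +/-sqrt(2) ~= +/-1.4142.
w^2 = -9 < 0 has no real solution.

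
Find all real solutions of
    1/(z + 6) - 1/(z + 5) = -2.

z = -6.366 or z = -4.634

Multiply both sides by (z + 6)(z + 5):
(z + 5) - (z + 6) = -2(z + 6)(z + 5).
Expand and collect terms: -2z² - 22z - 59 = 0.
By the quadratic formula, z = (22 ± √12) / -4, so z ≈ -6.366 or z ≈ -4.634.
Neither value makes a denominator zero (z ≠ -6, z ≠ -5), so both are valid.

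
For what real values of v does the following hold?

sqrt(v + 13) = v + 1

Square both sides: v + 13 = (v + 1)^2.
Expand and rearrange: v^2 + v - 12 = 0.
Solving gives v = 3 or v = -4.
Check each candidate in the original equation:
  v = 3: sqrt(16) = 4, while v + 1 = 4 — valid.
  v = -4: sqrt(9) = 3, while v + 1 = -3 — extraneous.

v = 3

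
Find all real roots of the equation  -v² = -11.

Rearrange to standard form: -v² + 11 = 0.
Discriminant: (0)² − 4·(-1)·11 = 44.
Quadratic formula: v = (0 ± √44) / (-2).
So v = -√(11) ≈ -3.3166 or v = √(11) ≈ 3.3166.

v = -3.3166 or v = 3.3166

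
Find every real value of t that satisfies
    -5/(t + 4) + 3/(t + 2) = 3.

t = -5.277 or t = -1.3897

Multiply both sides by (t + 4)(t + 2):
-5(t + 2) + 3(t + 4) = 3(t + 4)(t + 2).
Expand and collect terms: 3t² + 20t + 22 = 0.
By the quadratic formula, t = (-20 ± √136) / 6, so t ≈ -1.3897 or t ≈ -5.277.
Neither value makes a denominator zero (t ≠ -4, t ≠ -2), so both are valid.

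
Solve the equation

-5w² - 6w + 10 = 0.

w = -2.1362 or w = 0.9362

Discriminant: (-6)² − 4·(-5)·10 = 236.
Quadratic formula: w = (6 ± √236) / (-10).
So w = -√(59)/5 - 3/5 ≈ -2.1362 or w = -3/5 + √(59)/5 ≈ 0.9362.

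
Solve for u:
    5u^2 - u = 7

Rearrange to standard form: 5u^2 - u - 7 = 0.
Discriminant: (-1)^2 - 4*5*(-7) = 141.
Quadratic formula: u = (1 +/- sqrt(141)) / 10.
So u = 1/10 + sqrt(141)/10 ~= 1.2874 or u = 1/10 - sqrt(141)/10 ~= -1.0874.

u = -1.0874 or u = 1.2874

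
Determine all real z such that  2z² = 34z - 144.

Bring every term to one side: 2z² - 34z + 144 = 0.
Factor: 2(z - 9)(z - 8) = 0.
So z = 9 or z = 8.

z = 8 or z = 9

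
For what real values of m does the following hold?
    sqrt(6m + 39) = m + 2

m = 7

Square both sides: 6m + 39 = (m + 2)^2.
Expand and rearrange: m^2 - 2m - 35 = 0.
Solving gives m = 7 or m = -5.
Check each candidate in the original equation:
  m = 7: sqrt(81) = 9, while m + 2 = 9 — valid.
  m = -5: sqrt(9) = 3, while m + 2 = -3 — extraneous.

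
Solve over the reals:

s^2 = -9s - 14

Bring every term to one side: s^2 + 9s + 14 = 0.
Factor: (s + 7)(s + 2) = 0.
So s = -7 or s = -2.

s = -7 or s = -2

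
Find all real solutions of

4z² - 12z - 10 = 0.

z = -0.6794 or z = 3.6794

Discriminant: (-12)² − 4·4·(-10) = 304.
Quadratic formula: z = (12 ± √304) / 8.
So z = 3/2 + √(19)/2 ≈ 3.6794 or z = 3/2 - √(19)/2 ≈ -0.6794.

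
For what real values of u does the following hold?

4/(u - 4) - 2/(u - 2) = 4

u = 1.6492 or u = 4.8508

Multiply both sides by (u - 4)(u - 2):
4(u - 2) - 2(u - 4) = 4(u - 4)(u - 2).
Expand and collect terms: 4u^2 - 26u + 32 = 0.
By the quadratic formula, u = (26 +/- sqrt(164)) / 8, so u ~= 4.8508 or u ~= 1.6492.
Neither value makes a denominator zero (u != 4, u != 2), so both are valid.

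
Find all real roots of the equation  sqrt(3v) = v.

Square both sides: 3v = (v)^2.
Expand and rearrange: v^2 - 3v = 0.
Solving gives v = 3 or v = 0.
Check each candidate in the original equation:
  v = 3: sqrt(9) = 3, while v = 3 — valid.
  v = 0: sqrt(0) = 0, while v = 0 — valid.

v = 0 or v = 3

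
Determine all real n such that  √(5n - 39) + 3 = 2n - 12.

Isolate the radical: √(5n - 39) = 2n - 15.
Square both sides: 5n - 39 = (2n - 15)².
Expand and rearrange: 4n² - 65n + 264 = 0.
Solving gives n = 8.25 or n = 8.
Check each candidate in the original equation:
  n = 8.25: √(2.25) = 1.5, while 2n - 15 = 1.5 — valid.
  n = 8: √(1) = 1, while 2n - 15 = 1 — valid.

n = 8 or n = 8.25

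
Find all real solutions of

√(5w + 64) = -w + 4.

w = -3

Square both sides: 5w + 64 = (-w + 4)².
Expand and rearrange: w² - 13w - 48 = 0.
Solving gives w = 16 or w = -3.
Check each candidate in the original equation:
  w = 16: √(144) = 12, while -w + 4 = -12 — extraneous.
  w = -3: √(49) = 7, while -w + 4 = 7 — valid.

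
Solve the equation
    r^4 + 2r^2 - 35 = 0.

Let u = r^2. The equation becomes u^2 + 2u - 35 = 0.
Factor: (u - 5)(u + 7) = 0, so u = 5 or u = -7.
r^2 = 5 gives r = +/-sqrt(5) ~= +/-2.2361.
r^2 = -7 < 0 has no real solution.

r = -2.2361 or r = 2.2361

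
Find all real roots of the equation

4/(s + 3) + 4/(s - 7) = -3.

Multiply both sides by (s + 3)(s - 7):
4(s - 7) + 4(s + 3) = -3(s + 3)(s - 7).
Expand and collect terms: -3s^2 + 4s + 79 = 0.
By the quadratic formula, s = (-4 +/- sqrt(964)) / -6, so s ~= -4.5081 or s ~= 5.8414.
Neither value makes a denominator zero (s != -3, s != 7), so both are valid.

s = -4.5081 or s = 5.8414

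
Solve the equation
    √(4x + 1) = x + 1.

Square both sides: 4x + 1 = (x + 1)².
Expand and rearrange: x² - 2x = 0.
Solving gives x = 2 or x = 0.
Check each candidate in the original equation:
  x = 2: √(9) = 3, while x + 1 = 3 — valid.
  x = 0: √(1) = 1, while x + 1 = 1 — valid.

x = 0 or x = 2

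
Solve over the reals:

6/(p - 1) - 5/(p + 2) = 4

Multiply both sides by (p - 1)(p + 2):
6(p + 2) - 5(p - 1) = 4(p - 1)(p + 2).
Expand and collect terms: 4p² + 3p - 25 = 0.
By the quadratic formula, p = (-3 ± √409) / 8, so p ≈ 2.153 or p ≈ -2.903.
Neither value makes a denominator zero (p ≠ 1, p ≠ -2), so both are valid.

p = -2.903 or p = 2.153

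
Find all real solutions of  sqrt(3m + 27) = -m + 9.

m = 3

Square both sides: 3m + 27 = (-m + 9)^2.
Expand and rearrange: m^2 - 21m + 54 = 0.
Solving gives m = 18 or m = 3.
Check each candidate in the original equation:
  m = 18: sqrt(81) = 9, while -m + 9 = -9 — extraneous.
  m = 3: sqrt(36) = 6, while -m + 9 = 6 — valid.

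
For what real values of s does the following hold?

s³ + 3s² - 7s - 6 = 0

s = -4.3028 or s = -0.6972 or s = 2

Possible rational roots are divisors of -6. Testing s = 2 gives 0, so (s - 2) is a factor.
Divide: s³ + 3s² - 7s - 6 = (s - 2)(s² + 5s + 3).
Apply the quadratic formula to s² + 5s + 3 = 0: s = (-5 ± √13)/2, i.e. s ≈ -0.6972 or s ≈ -4.3028.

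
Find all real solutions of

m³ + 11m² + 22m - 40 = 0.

m = -7.1231 or m = -5 or m = 1.1231

Possible rational roots are divisors of -40. Testing m = -5 gives 0, so (m + 5) is a factor.
Divide: m³ + 11m² + 22m - 40 = (m + 5)(m² + 6m - 8).
Apply the quadratic formula to m² + 6m - 8 = 0: m = (-6 ± √68)/2, i.e. m ≈ 1.1231 or m ≈ -7.1231.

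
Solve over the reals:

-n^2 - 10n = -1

Rearrange to standard form: -n^2 - 10n + 1 = 0.
Discriminant: (-10)^2 - 4*(-1)*1 = 104.
Quadratic formula: n = (10 +/- sqrt(104)) / (-2).
So n = -sqrt(26) - 5 ~= -10.099 or n = -5 + sqrt(26) ~= 0.099.

n = -10.099 or n = 0.099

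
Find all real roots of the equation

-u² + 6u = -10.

Rearrange to standard form: -u² + 6u + 10 = 0.
Discriminant: (6)² − 4·(-1)·10 = 76.
Quadratic formula: u = (-6 ± √76) / (-2).
So u = 3 - √(19) ≈ -1.3589 or u = 3 + √(19) ≈ 7.3589.

u = -1.3589 or u = 7.3589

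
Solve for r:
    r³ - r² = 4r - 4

Rearrange: r³ - r² - 4r + 4 = 0.
Possible rational roots are divisors of 4. Testing r = 1 gives 0, so (r - 1) is a factor.
Divide: r³ - r² - 4r + 4 = (r - 1)(r² - 4).
Factor the quadratic: r = 2 or r = -2.

r = -2 or r = 1 or r = 2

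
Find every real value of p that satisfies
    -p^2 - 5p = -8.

Rearrange to standard form: -p^2 - 5p + 8 = 0.
Discriminant: (-5)^2 - 4*(-1)*8 = 57.
Quadratic formula: p = (5 +/- sqrt(57)) / (-2).
So p = -sqrt(57)/2 - 5/2 ~= -6.2749 or p = -5/2 + sqrt(57)/2 ~= 1.2749.

p = -6.2749 or p = 1.2749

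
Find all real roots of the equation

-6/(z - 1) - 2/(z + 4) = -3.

z = -3.5373 or z = 3.204

Multiply both sides by (z - 1)(z + 4):
-6(z + 4) - 2(z - 1) = -3(z - 1)(z + 4).
Expand and collect terms: -3z² - z + 34 = 0.
By the quadratic formula, z = (1 ± √409) / -6, so z ≈ -3.5373 or z ≈ 3.204.
Neither value makes a denominator zero (z ≠ 1, z ≠ -4), so both are valid.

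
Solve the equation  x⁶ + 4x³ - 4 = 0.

Let u = x³. The equation becomes u² + 4u - 4 = 0.
By the quadratic formula, u = -2 + 2·√(2) or u = -2·√(2) - 2.
x³ = -2 + 2·√(2) gives x = ∛(-2 + 2·√(2)) ≈ 0.9392.
x³ = -2·√(2) - 2 gives x = -∛(2 + 2·√(2)) ≈ -1.6902.

x = -1.6902 or x = 0.9392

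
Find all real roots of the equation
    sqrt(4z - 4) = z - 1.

Square both sides: 4z - 4 = (z - 1)^2.
Expand and rearrange: z^2 - 6z + 5 = 0.
Solving gives z = 5 or z = 1.
Check each candidate in the original equation:
  z = 5: sqrt(16) = 4, while z - 1 = 4 — valid.
  z = 1: sqrt(0) = 0, while z - 1 = 0 — valid.

z = 1 or z = 5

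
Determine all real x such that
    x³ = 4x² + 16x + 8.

Rearrange: x³ - 4x² - 16x - 8 = 0.
Possible rational roots are divisors of -8. Testing x = -2 gives 0, so (x + 2) is a factor.
Divide: x³ - 4x² - 16x - 8 = (x + 2)(x² - 6x - 4).
Apply the quadratic formula to x² - 6x - 4 = 0: x = (6 ± √52)/2, i.e. x ≈ 6.6056 or x ≈ -0.6056.

x = -2 or x = -0.6056 or x = 6.6056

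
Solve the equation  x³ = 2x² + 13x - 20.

x = -3.4495 or x = 1.4495 or x = 4

Rearrange: x³ - 2x² - 13x + 20 = 0.
Possible rational roots are divisors of 20. Testing x = 4 gives 0, so (x - 4) is a factor.
Divide: x³ - 2x² - 13x + 20 = (x - 4)(x² + 2x - 5).
Apply the quadratic formula to x² + 2x - 5 = 0: x = (-2 ± √24)/2, i.e. x ≈ 1.4495 or x ≈ -3.4495.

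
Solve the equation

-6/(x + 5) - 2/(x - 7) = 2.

Multiply both sides by (x + 5)(x - 7):
-6(x - 7) - 2(x + 5) = 2(x + 5)(x - 7).
Expand and collect terms: 2x² + 4x - 102 = 0.
By the quadratic formula, x = (-4 ± √832) / 4, so x ≈ 6.2111 or x ≈ -8.2111.
Neither value makes a denominator zero (x ≠ -5, x ≠ 7), so both are valid.

x = -8.2111 or x = 6.2111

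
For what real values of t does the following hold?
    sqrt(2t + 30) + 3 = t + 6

Isolate the radical: sqrt(2t + 30) = t + 3.
Square both sides: 2t + 30 = (t + 3)^2.
Expand and rearrange: t^2 + 4t - 21 = 0.
Solving gives t = 3 or t = -7.
Check each candidate in the original equation:
  t = 3: sqrt(36) = 6, while t + 3 = 6 — valid.
  t = -7: sqrt(16) = 4, while t + 3 = -4 — extraneous.

t = 3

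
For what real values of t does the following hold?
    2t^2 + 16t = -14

t = -7 or t = -1

Bring every term to one side: 2t^2 + 16t + 14 = 0.
Factor: 2(t + 1)(t + 7) = 0.
So t = -1 or t = -7.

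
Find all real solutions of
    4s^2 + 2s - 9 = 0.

s = -1.7707 or s = 1.2707

Discriminant: (2)^2 - 4*4*(-9) = 148.
Quadratic formula: s = (-2 +/- sqrt(148)) / 8.
So s = -1/4 + sqrt(37)/4 ~= 1.2707 or s = -sqrt(37)/4 - 1/4 ~= -1.7707.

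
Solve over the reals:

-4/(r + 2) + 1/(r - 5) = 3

Multiply both sides by (r + 2)(r - 5):
-4(r - 5) + (r + 2) = 3(r + 2)(r - 5).
Expand and collect terms: 3r^2 - 6r - 52 = 0.
By the quadratic formula, r = (6 +/- sqrt(660)) / 6, so r ~= 5.2817 or r ~= -3.2817.
Neither value makes a denominator zero (r != -2, r != 5), so both are valid.

r = -3.2817 or r = 5.2817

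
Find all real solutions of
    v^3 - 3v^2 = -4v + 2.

Rearrange: v^3 - 3v^2 + 4v - 2 = 0.
Possible rational roots are divisors of -2. Testing v = 1 gives 0, so (v - 1) is a factor.
Divide: v^3 - 3v^2 + 4v - 2 = (v - 1)(v^2 - 2v + 2).
The quadratic v^2 - 2v + 2 has discriminant -4 < 0, so no further real roots.

v = 1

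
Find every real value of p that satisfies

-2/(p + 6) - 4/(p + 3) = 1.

Multiply both sides by (p + 6)(p + 3):
-2(p + 3) - 4(p + 6) = (p + 6)(p + 3).
Expand and collect terms: p² + 15p + 48 = 0.
By the quadratic formula, p = (-15 ± √33) / 2, so p ≈ -4.6277 or p ≈ -10.3723.
Neither value makes a denominator zero (p ≠ -6, p ≠ -3), so both are valid.

p = -10.3723 or p = -4.6277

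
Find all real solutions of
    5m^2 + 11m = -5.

m = -1.5583 or m = -0.6417

Rearrange to standard form: 5m^2 + 11m + 5 = 0.
Discriminant: (11)^2 - 4*5*5 = 21.
Quadratic formula: m = (-11 +/- sqrt(21)) / 10.
So m = -11/10 + sqrt(21)/10 ~= -0.6417 or m = -11/10 - sqrt(21)/10 ~= -1.5583.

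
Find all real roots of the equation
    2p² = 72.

p = -6 or p = 6

Bring every term to one side: 2p² - 72 = 0.
Factor: 2(p + 6)(p - 6) = 0.
So p = -6 or p = 6.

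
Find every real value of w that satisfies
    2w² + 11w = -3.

Rearrange to standard form: 2w² + 11w + 3 = 0.
Discriminant: (11)² − 4·2·3 = 97.
Quadratic formula: w = (-11 ± √97) / 4.
So w = -11/4 + √(97)/4 ≈ -0.2878 or w = -11/4 - √(97)/4 ≈ -5.2122.

w = -5.2122 or w = -0.2878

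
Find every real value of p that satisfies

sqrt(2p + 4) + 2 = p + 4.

Isolate the radical: sqrt(2p + 4) = p + 2.
Square both sides: 2p + 4 = (p + 2)^2.
Expand and rearrange: p^2 + 2p = 0.
Solving gives p = 0 or p = -2.
Check each candidate in the original equation:
  p = 0: sqrt(4) = 2, while p + 2 = 2 — valid.
  p = -2: sqrt(0) = 0, while p + 2 = 0 — valid.

p = -2 or p = 0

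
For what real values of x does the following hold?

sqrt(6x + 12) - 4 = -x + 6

x = 4

Isolate the radical: sqrt(6x + 12) = -x + 10.
Square both sides: 6x + 12 = (-x + 10)^2.
Expand and rearrange: x^2 - 26x + 88 = 0.
Solving gives x = 22 or x = 4.
Check each candidate in the original equation:
  x = 22: sqrt(144) = 12, while -x + 10 = -12 — extraneous.
  x = 4: sqrt(36) = 6, while -x + 10 = 6 — valid.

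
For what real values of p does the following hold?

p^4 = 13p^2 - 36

Let u = p^2. The equation becomes u^2 - 13u + 36 = 0.
Factor: (u - 4)(u - 9) = 0, so u = 4 or u = 9.
p^2 = 4 gives p = +/-2.
p^2 = 9 gives p = +/-3.

p = -3 or p = -2 or p = 2 or p = 3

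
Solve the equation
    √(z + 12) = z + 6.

z = -3

Square both sides: z + 12 = (z + 6)².
Expand and rearrange: z² + 11z + 24 = 0.
Solving gives z = -3 or z = -8.
Check each candidate in the original equation:
  z = -3: √(9) = 3, while z + 6 = 3 — valid.
  z = -8: √(4) = 2, while z + 6 = -2 — extraneous.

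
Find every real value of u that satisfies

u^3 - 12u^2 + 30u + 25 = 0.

u = -0.6533 or u = 5 or u = 7.6533

Possible rational roots are divisors of 25. Testing u = 5 gives 0, so (u - 5) is a factor.
Divide: u^3 - 12u^2 + 30u + 25 = (u - 5)(u^2 - 7u - 5).
Apply the quadratic formula to u^2 - 7u - 5 = 0: u = (7 +/- sqrt(69))/2, i.e. u ~= 7.6533 or u ~= -0.6533.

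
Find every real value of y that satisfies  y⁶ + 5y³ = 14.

Let u = y³. The equation becomes u² + 5u - 14 = 0.
Factor: (u + 7)(u - 2) = 0, so u = -7 or u = 2.
y³ = -7 gives y = -∛(7) ≈ -1.9129.
y³ = 2 gives y = ∛(2) ≈ 1.2599.

y = -1.9129 or y = 1.2599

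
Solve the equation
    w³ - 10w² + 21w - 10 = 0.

w = 0.6834 or w = 2 or w = 7.3166

Possible rational roots are divisors of -10. Testing w = 2 gives 0, so (w - 2) is a factor.
Divide: w³ - 10w² + 21w - 10 = (w - 2)(w² - 8w + 5).
Apply the quadratic formula to w² - 8w + 5 = 0: w = (8 ± √44)/2, i.e. w ≈ 7.3166 or w ≈ 0.6834.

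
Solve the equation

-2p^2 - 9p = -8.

p = -5.2604 or p = 0.7604

Rearrange to standard form: -2p^2 - 9p + 8 = 0.
Discriminant: (-9)^2 - 4*(-2)*8 = 145.
Quadratic formula: p = (9 +/- sqrt(145)) / (-4).
So p = -sqrt(145)/4 - 9/4 ~= -5.2604 or p = -9/4 + sqrt(145)/4 ~= 0.7604.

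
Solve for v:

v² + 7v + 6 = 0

v = -6 or v = -1

Factor: (v + 6)(v + 1) = 0.
So v = -6 or v = -1.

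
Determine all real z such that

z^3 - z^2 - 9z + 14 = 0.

z = -3.1926 or z = 2 or z = 2.1926

Possible rational roots are divisors of 14. Testing z = 2 gives 0, so (z - 2) is a factor.
Divide: z^3 - z^2 - 9z + 14 = (z - 2)(z^2 + z - 7).
Apply the quadratic formula to z^2 + z - 7 = 0: z = (-1 +/- sqrt(29))/2, i.e. z ~= 2.1926 or z ~= -3.1926.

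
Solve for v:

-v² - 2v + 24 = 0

Factor: -1(v - 4)(v + 6) = 0.
So v = 4 or v = -6.

v = -6 or v = 4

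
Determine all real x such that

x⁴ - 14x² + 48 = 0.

Let u = x². The equation becomes u² - 14u + 48 = 0.
Factor: (u - 6)(u - 8) = 0, so u = 6 or u = 8.
x² = 6 gives x = ±√(6) ≈ ±2.4495.
x² = 8 gives x = ±2·√(2) ≈ ±2.8284.

x = -2.8284 or x = -2.4495 or x = 2.4495 or x = 2.8284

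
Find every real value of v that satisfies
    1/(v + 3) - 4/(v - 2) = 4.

v = -2.6821 or v = 0.9321

Multiply both sides by (v + 3)(v - 2):
(v - 2) - 4(v + 3) = 4(v + 3)(v - 2).
Expand and collect terms: 4v² + 7v - 10 = 0.
By the quadratic formula, v = (-7 ± √209) / 8, so v ≈ 0.9321 or v ≈ -2.6821.
Neither value makes a denominator zero (v ≠ -3, v ≠ 2), so both are valid.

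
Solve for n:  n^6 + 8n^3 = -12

n = -1.8171 or n = -1.2599

Let u = n^3. The equation becomes u^2 + 8u + 12 = 0.
Factor: (u + 2)(u + 6) = 0, so u = -2 or u = -6.
n^3 = -2 gives n = -(2)^(1/3) ~= -1.2599.
n^3 = -6 gives n = -(6)^(1/3) ~= -1.8171.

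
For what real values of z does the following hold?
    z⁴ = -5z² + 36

z = -2 or z = 2

Let u = z². The equation becomes u² + 5u - 36 = 0.
Factor: (u + 9)(u - 4) = 0, so u = -9 or u = 4.
z² = -9 < 0 has no real solution.
z² = 4 gives z = ±2.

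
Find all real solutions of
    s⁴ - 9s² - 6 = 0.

s = -3.1022 or s = 3.1022

Let u = s². The equation becomes u² - 9u - 6 = 0.
By the quadratic formula, u = 9/2 + √(105)/2 or u = 9/2 - √(105)/2.
s² = 9/2 + √(105)/2 gives s = ±√(9/2 + √(105)/2) ≈ ±3.1022.
s² = 9/2 - √(105)/2 < 0 has no real solution.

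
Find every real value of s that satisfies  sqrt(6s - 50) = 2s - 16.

s = 8.5 or s = 9

Square both sides: 6s - 50 = (2s - 16)^2.
Expand and rearrange: 4s^2 - 70s + 306 = 0.
Solving gives s = 9 or s = 8.5.
Check each candidate in the original equation:
  s = 9: sqrt(4) = 2, while 2s - 16 = 2 — valid.
  s = 8.5: sqrt(1) = 1, while 2s - 16 = 1 — valid.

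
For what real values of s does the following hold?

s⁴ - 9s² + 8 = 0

Let u = s². The equation becomes u² - 9u + 8 = 0.
Factor: (u - 1)(u - 8) = 0, so u = 1 or u = 8.
s² = 1 gives s = ±1.
s² = 8 gives s = ±2·√(2) ≈ ±2.8284.

s = -2.8284 or s = -1 or s = 1 or s = 2.8284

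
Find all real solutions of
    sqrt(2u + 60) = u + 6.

u = 2

Square both sides: 2u + 60 = (u + 6)^2.
Expand and rearrange: u^2 + 10u - 24 = 0.
Solving gives u = 2 or u = -12.
Check each candidate in the original equation:
  u = 2: sqrt(64) = 8, while u + 6 = 8 — valid.
  u = -12: sqrt(36) = 6, while u + 6 = -6 — extraneous.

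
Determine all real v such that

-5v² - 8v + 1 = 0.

v = -1.7165 or v = 0.1165

Discriminant: (-8)² − 4·(-5)·1 = 84.
Quadratic formula: v = (8 ± √84) / (-10).
So v = -√(21)/5 - 4/5 ≈ -1.7165 or v = -4/5 + √(21)/5 ≈ 0.1165.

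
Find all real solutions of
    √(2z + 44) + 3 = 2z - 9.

z = 10

Isolate the radical: √(2z + 44) = 2z - 12.
Square both sides: 2z + 44 = (2z - 12)².
Expand and rearrange: 4z² - 50z + 100 = 0.
Solving gives z = 10 or z = 2.5.
Check each candidate in the original equation:
  z = 10: √(64) = 8, while 2z - 12 = 8 — valid.
  z = 2.5: √(49) = 7, while 2z - 12 = -7 — extraneous.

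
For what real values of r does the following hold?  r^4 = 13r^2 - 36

r = -3 or r = -2 or r = 2 or r = 3

Let u = r^2. The equation becomes u^2 - 13u + 36 = 0.
Factor: (u - 9)(u - 4) = 0, so u = 9 or u = 4.
r^2 = 9 gives r = +/-3.
r^2 = 4 gives r = +/-2.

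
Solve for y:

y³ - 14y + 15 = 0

Possible rational roots are divisors of 15. Testing y = 3 gives 0, so (y - 3) is a factor.
Divide: y³ - 14y + 15 = (y - 3)(y² + 3y - 5).
Apply the quadratic formula to y² + 3y - 5 = 0: y = (-3 ± √29)/2, i.e. y ≈ 1.1926 or y ≈ -4.1926.

y = -4.1926 or y = 1.1926 or y = 3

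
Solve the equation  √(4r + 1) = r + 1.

r = 0 or r = 2

Square both sides: 4r + 1 = (r + 1)².
Expand and rearrange: r² - 2r = 0.
Solving gives r = 2 or r = 0.
Check each candidate in the original equation:
  r = 2: √(9) = 3, while r + 1 = 3 — valid.
  r = 0: √(1) = 1, while r + 1 = 1 — valid.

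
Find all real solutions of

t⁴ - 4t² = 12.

t = -2.4495 or t = 2.4495

Let u = t². The equation becomes u² - 4u - 12 = 0.
Factor: (u - 6)(u + 2) = 0, so u = 6 or u = -2.
t² = 6 gives t = ±√(6) ≈ ±2.4495.
t² = -2 < 0 has no real solution.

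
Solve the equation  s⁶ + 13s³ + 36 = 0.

Let u = s³. The equation becomes u² + 13u + 36 = 0.
Factor: (u + 9)(u + 4) = 0, so u = -9 or u = -4.
s³ = -9 gives s = -∛(9) ≈ -2.0801.
s³ = -4 gives s = -∛(4) ≈ -1.5874.

s = -2.0801 or s = -1.5874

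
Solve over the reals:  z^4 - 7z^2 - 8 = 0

z = -2.8284 or z = 2.8284

Let u = z^2. The equation becomes u^2 - 7u - 8 = 0.
Factor: (u + 1)(u - 8) = 0, so u = -1 or u = 8.
z^2 = -1 < 0 has no real solution.
z^2 = 8 gives z = +/-2*sqrt(2) ~= +/-2.8284.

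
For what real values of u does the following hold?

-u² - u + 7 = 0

u = -3.1926 or u = 2.1926

Discriminant: (-1)² − 4·(-1)·7 = 29.
Quadratic formula: u = (1 ± √29) / (-2).
So u = -√(29)/2 - 1/2 ≈ -3.1926 or u = -1/2 + √(29)/2 ≈ 2.1926.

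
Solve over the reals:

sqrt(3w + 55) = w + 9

w = -2

Square both sides: 3w + 55 = (w + 9)^2.
Expand and rearrange: w^2 + 15w + 26 = 0.
Solving gives w = -2 or w = -13.
Check each candidate in the original equation:
  w = -2: sqrt(49) = 7, while w + 9 = 7 — valid.
  w = -13: sqrt(16) = 4, while w + 9 = -4 — extraneous.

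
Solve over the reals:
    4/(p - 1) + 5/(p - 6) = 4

p = 1.7718 or p = 7.4782

Multiply both sides by (p - 1)(p - 6):
4(p - 6) + 5(p - 1) = 4(p - 1)(p - 6).
Expand and collect terms: 4p² - 37p + 53 = 0.
By the quadratic formula, p = (37 ± √521) / 8, so p ≈ 7.4782 or p ≈ 1.7718.
Neither value makes a denominator zero (p ≠ 1, p ≠ 6), so both are valid.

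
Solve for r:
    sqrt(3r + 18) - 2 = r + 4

Isolate the radical: sqrt(3r + 18) = r + 6.
Square both sides: 3r + 18 = (r + 6)^2.
Expand and rearrange: r^2 + 9r + 18 = 0.
Solving gives r = -3 or r = -6.
Check each candidate in the original equation:
  r = -3: sqrt(9) = 3, while r + 6 = 3 — valid.
  r = -6: sqrt(0) = 0, while r + 6 = 0 — valid.

r = -6 or r = -3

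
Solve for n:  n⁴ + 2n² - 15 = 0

Let u = n². The equation becomes u² + 2u - 15 = 0.
Factor: (u - 3)(u + 5) = 0, so u = 3 or u = -5.
n² = 3 gives n = ±√(3) ≈ ±1.7321.
n² = -5 < 0 has no real solution.

n = -1.7321 or n = 1.7321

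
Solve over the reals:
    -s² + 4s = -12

s = -2 or s = 6

Bring every term to one side: -s² + 4s + 12 = 0.
Factor: -1(s - 6)(s + 2) = 0.
So s = 6 or s = -2.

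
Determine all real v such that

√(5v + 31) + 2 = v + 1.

v = 10

Isolate the radical: √(5v + 31) = v - 1.
Square both sides: 5v + 31 = (v - 1)².
Expand and rearrange: v² - 7v - 30 = 0.
Solving gives v = 10 or v = -3.
Check each candidate in the original equation:
  v = 10: √(81) = 9, while v - 1 = 9 — valid.
  v = -3: √(16) = 4, while v - 1 = -4 — extraneous.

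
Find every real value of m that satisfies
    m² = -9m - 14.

m = -7 or m = -2

Bring every term to one side: m² + 9m + 14 = 0.
Factor: (m + 2)(m + 7) = 0.
So m = -2 or m = -7.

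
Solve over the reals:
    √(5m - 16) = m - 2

m = 4 or m = 5

Square both sides: 5m - 16 = (m - 2)².
Expand and rearrange: m² - 9m + 20 = 0.
Solving gives m = 5 or m = 4.
Check each candidate in the original equation:
  m = 5: √(9) = 3, while m - 2 = 3 — valid.
  m = 4: √(4) = 2, while m - 2 = 2 — valid.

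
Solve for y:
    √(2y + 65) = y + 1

y = 8

Square both sides: 2y + 65 = (y + 1)².
Expand and rearrange: y² - 64 = 0.
Solving gives y = 8 or y = -8.
Check each candidate in the original equation:
  y = 8: √(81) = 9, while y + 1 = 9 — valid.
  y = -8: √(49) = 7, while y + 1 = -7 — extraneous.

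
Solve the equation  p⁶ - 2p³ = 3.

p = -1 or p = 1.4422

Let u = p³. The equation becomes u² - 2u - 3 = 0.
Factor: (u + 1)(u - 3) = 0, so u = -1 or u = 3.
p³ = -1 gives p = -1.
p³ = 3 gives p = ∛(3) ≈ 1.4422.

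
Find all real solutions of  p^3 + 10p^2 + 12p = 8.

p = -8.4721 or p = -2 or p = 0.4721

Rearrange: p^3 + 10p^2 + 12p - 8 = 0.
Possible rational roots are divisors of -8. Testing p = -2 gives 0, so (p + 2) is a factor.
Divide: p^3 + 10p^2 + 12p - 8 = (p + 2)(p^2 + 8p - 4).
Apply the quadratic formula to p^2 + 8p - 4 = 0: p = (-8 +/- sqrt(80))/2, i.e. p ~= 0.4721 or p ~= -8.4721.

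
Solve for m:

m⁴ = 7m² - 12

Let u = m². The equation becomes u² - 7u + 12 = 0.
Factor: (u - 3)(u - 4) = 0, so u = 3 or u = 4.
m² = 3 gives m = ±√(3) ≈ ±1.7321.
m² = 4 gives m = ±2.

m = -2 or m = -1.7321 or m = 1.7321 or m = 2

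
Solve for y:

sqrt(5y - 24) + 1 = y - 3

y = 5 or y = 8

Isolate the radical: sqrt(5y - 24) = y - 4.
Square both sides: 5y - 24 = (y - 4)^2.
Expand and rearrange: y^2 - 13y + 40 = 0.
Solving gives y = 8 or y = 5.
Check each candidate in the original equation:
  y = 8: sqrt(16) = 4, while y - 4 = 4 — valid.
  y = 5: sqrt(1) = 1, while y - 4 = 1 — valid.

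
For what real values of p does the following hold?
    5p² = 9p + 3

p = -0.2874 or p = 2.0874

Rearrange to standard form: 5p² - 9p - 3 = 0.
Discriminant: (-9)² − 4·5·(-3) = 141.
Quadratic formula: p = (9 ± √141) / 10.
So p = 9/10 + √(141)/10 ≈ 2.0874 or p = 9/10 - √(141)/10 ≈ -0.2874.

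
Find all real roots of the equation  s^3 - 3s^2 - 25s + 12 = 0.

Possible rational roots are divisors of 12. Testing s = -4 gives 0, so (s + 4) is a factor.
Divide: s^3 - 3s^2 - 25s + 12 = (s + 4)(s^2 - 7s + 3).
Apply the quadratic formula to s^2 - 7s + 3 = 0: s = (7 +/- sqrt(37))/2, i.e. s ~= 6.5414 or s ~= 0.4586.

s = -4 or s = 0.4586 or s = 6.5414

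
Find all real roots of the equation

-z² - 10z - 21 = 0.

Factor: -1(z + 3)(z + 7) = 0.
So z = -3 or z = -7.

z = -7 or z = -3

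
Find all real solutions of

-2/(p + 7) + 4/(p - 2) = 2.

p = -7.831 or p = 3.831

Multiply both sides by (p + 7)(p - 2):
-2(p - 2) + 4(p + 7) = 2(p + 7)(p - 2).
Expand and collect terms: 2p² + 8p - 60 = 0.
By the quadratic formula, p = (-8 ± √544) / 4, so p ≈ 3.831 or p ≈ -7.831.
Neither value makes a denominator zero (p ≠ -7, p ≠ 2), so both are valid.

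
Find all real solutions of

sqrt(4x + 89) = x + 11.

Square both sides: 4x + 89 = (x + 11)^2.
Expand and rearrange: x^2 + 18x + 32 = 0.
Solving gives x = -2 or x = -16.
Check each candidate in the original equation:
  x = -2: sqrt(81) = 9, while x + 11 = 9 — valid.
  x = -16: sqrt(25) = 5, while x + 11 = -5 — extraneous.

x = -2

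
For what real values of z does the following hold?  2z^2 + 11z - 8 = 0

z = -6.1504 or z = 0.6504

Discriminant: (11)^2 - 4*2*(-8) = 185.
Quadratic formula: z = (-11 +/- sqrt(185)) / 4.
So z = -11/4 + sqrt(185)/4 ~= 0.6504 or z = -sqrt(185)/4 - 11/4 ~= -6.1504.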